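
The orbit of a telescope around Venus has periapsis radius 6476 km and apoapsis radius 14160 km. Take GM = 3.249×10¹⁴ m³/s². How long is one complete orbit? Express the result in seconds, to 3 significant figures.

Semi-major axis a = (r_p + r_a)/2 = (6476.0 + 14160)/2 = 10318 km = 1.032×10⁷ m.
By Kepler's third law T = 2π√(a³/μ) = 2π × 1.839×10³ = 1.155×10⁴ s.

T ≈ 11600 seconds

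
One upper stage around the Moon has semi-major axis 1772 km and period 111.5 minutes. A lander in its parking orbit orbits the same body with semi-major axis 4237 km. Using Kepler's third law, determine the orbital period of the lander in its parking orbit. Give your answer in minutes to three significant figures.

T₂ ≈ 412 minutes

Kepler's third law: T² ∝ a³, so T₂ = T₁ (a₂/a₁)^(3/2).
a₂/a₁ = 2.391, (a₂/a₁)^(3/2) = 3.697.
T₂ = 111.5 × 3.697 = 412.3 minutes.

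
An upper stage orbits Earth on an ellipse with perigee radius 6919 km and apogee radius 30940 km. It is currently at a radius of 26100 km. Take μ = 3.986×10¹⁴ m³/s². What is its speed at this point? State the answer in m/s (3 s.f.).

Semi-major axis a = (r_p + r_a)/2 = 18930 km = 1.893×10⁷ m.
Vis-viva: v² = μ(2/r − 1/a) = 3.986×10¹⁴ × (7.663×10⁻⁸ − 5.283×10⁻⁸) = 9.487×10⁶ m²/s².
v = 3080 m/s.

v ≈ 3080 m/s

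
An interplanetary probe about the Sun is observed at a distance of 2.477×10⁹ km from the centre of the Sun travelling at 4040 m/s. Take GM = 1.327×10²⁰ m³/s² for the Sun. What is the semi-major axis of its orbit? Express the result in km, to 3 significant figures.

a ≈ 1.46×10⁹ km

r = 2.477×10¹² m.
Specific orbital energy ε = v²/2 − μ/r = (4040)²/2 − 1.327×10²⁰/2.477×10¹² = -4.541×10⁷ J/kg.
Since ε = −μ/(2a), a = −μ/(2ε) = 1.461×10¹² m = 1.4611×10⁹ km.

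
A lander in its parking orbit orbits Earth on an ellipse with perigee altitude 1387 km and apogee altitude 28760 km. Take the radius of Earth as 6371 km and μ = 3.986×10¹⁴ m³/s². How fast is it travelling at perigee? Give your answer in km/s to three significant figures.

v ≈ 9.17 km/s

r_p = 6371 + 1387 = 7758.0 km = 7.7580×10⁶ m.
r_a = 6371 + 28760 = 35131 km = 3.5131×10⁷ m.
Semi-major axis a = (r_p + r_a)/2 = 21444 km = 2.144×10⁷ m.
Vis-viva: v² = μ(2/r − 1/a) = 3.986×10¹⁴ × (2.578×10⁻⁷ − 4.663×10⁻⁸) = 8.417×10⁷ m²/s².
v = 9174 m/s = 9.174 km/s.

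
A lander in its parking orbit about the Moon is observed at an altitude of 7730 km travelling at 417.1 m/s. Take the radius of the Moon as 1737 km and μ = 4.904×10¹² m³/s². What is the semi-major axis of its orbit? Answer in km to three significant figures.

a ≈ 5690 km

r = 1737 + 7730 = 9467.0 km = 9.467×10⁶ m.
Vis-viva rearranged: 1/a = 2/r − v²/μ = 2.113×10⁻⁷ − 3.548×10⁻⁸ = 1.758×10⁻⁷ m⁻¹.
a = 5.689×10⁶ m = 5688.8 km.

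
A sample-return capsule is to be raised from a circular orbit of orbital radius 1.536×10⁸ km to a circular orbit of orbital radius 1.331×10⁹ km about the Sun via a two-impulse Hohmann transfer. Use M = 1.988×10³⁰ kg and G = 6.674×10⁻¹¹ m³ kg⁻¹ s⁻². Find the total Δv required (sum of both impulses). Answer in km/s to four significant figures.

Δv_total ≈ 15.41 km/s

μ = GM = 6.674×10⁻¹¹ × 1.988×10³⁰ = 1.327×10²⁰ m³/s².
r₁ = 1.536×10⁸ km = 1.536×10¹¹ m.
r₂ = 1.331×10⁹ km = 1.331×10¹² m.
Transfer ellipse a_t = (r₁ + r₂)/2 = 7.423×10¹¹ m.
At r₁: circular v_c1 = √(μ/r₁) = 29390 m/s; transfer-perihelion v_p = √[μ(2/r₁ − 1/a_t)] = 39360 m/s.
Δv₁ = v_p − v_c1 = 9965 m/s.
At r₂: circular v_c2 = √(μ/r₂) = 9984 m/s; transfer-aphelion v_a = √[μ(2/r₂ − 1/a_t)] = 4542 m/s.
Δv₂ = v_c2 − v_a = 5442 m/s.
Total Δv = Δv₁ + Δv₂ = 15410 m/s = 15.41 km/s.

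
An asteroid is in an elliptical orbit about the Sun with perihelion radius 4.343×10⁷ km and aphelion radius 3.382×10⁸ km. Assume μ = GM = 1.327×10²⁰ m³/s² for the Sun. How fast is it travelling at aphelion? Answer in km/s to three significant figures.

v ≈ 9.45 km/s

Semi-major axis a = (r_p + r_a)/2 = 1.9082×10⁸ km = 1.908×10¹¹ m.
Vis-viva: v² = μ(2/r − 1/a) = 1.327×10²⁰ × (5.914×10⁻¹² − 5.241×10⁻¹²) = 8.930×10⁷ m²/s².
v = 9450 m/s = 9.450 km/s.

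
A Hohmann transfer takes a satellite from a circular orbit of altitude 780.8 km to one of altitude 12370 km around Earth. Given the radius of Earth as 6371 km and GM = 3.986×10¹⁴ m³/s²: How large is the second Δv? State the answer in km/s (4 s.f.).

r₁ = 6371 + 780.8 = 7151.8 km = 7.1518×10⁶ m.
r₂ = 6371 + 12370 = 18741 km = 1.8741×10⁷ m.
Transfer ellipse a_t = (r₁ + r₂)/2 = 1.295×10⁷ m.
At r₁: circular v_c1 = √(μ/r₁) = 7466 m/s; transfer-perigee v_p = √[μ(2/r₁ − 1/a_t)] = 8982 m/s.
At r₂: circular v_c2 = √(μ/r₂) = 4612 m/s; transfer-apogee v_a = √[μ(2/r₂ − 1/a_t)] = 3428 m/s.
Δv₂ = v_c2 − v_a = 1184 m/s.
= 1.184 km/s.

Δv ≈ 1.184 km/s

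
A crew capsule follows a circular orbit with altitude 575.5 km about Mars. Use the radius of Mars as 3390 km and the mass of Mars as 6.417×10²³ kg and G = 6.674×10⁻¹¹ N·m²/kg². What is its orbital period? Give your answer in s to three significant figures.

μ = GM = 6.674×10⁻¹¹ × 6.417×10²³ = 4.283×10¹³ m³/s².
r = 3390 + 575.5 = 3965.5 km = 3.9655×10⁶ m.
Kepler's third law: T = 2π√(r³/μ) = 2π√((3.966×10⁶)³ / 4.283×10¹³).
r³/μ = 1.456×10⁶ s², so T = 2π × 1.207×10³ = 7.582×10³ s.

T ≈ 7580 s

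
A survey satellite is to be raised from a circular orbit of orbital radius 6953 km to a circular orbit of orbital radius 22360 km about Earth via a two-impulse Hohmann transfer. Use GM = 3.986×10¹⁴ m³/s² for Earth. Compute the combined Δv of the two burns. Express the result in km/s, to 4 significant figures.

Δv_total ≈ 3.095 km/s

r₁ = 6953 km = 6.953×10⁶ m.
r₂ = 22360 km = 2.236×10⁷ m.
Transfer ellipse a_t = (r₁ + r₂)/2 = 1.466×10⁷ m.
At r₁: circular v_c1 = √(μ/r₁) = 7572 m/s; transfer-perigee v_p = √[μ(2/r₁ − 1/a_t)] = 9352 m/s.
Δv₁ = v_p − v_c1 = 1780 m/s.
At r₂: circular v_c2 = √(μ/r₂) = 4222 m/s; transfer-apogee v_a = √[μ(2/r₂ − 1/a_t)] = 2908 m/s.
Δv₂ = v_c2 − v_a = 1314 m/s.
Total Δv = Δv₁ + Δv₂ = 3095 m/s = 3.095 km/s.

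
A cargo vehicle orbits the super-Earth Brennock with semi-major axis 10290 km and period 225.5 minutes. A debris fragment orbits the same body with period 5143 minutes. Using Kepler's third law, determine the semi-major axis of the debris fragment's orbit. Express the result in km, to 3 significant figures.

Kepler's third law: a³ ∝ T², so a₂ = a₁ (T₂/T₁)^(2/3).
T₂/T₁ = 22.81, (T₂/T₁)^(2/3) = 8.042.
a₂ = 10290 × 8.042 = 82760 km.

a₂ ≈ 82800 km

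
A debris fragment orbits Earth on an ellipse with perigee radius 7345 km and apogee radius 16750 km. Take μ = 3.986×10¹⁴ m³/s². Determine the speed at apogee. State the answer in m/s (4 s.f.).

Semi-major axis a = (r_p + r_a)/2 = 12048 km = 1.205×10⁷ m.
Vis-viva: v² = μ(2/r − 1/a) = 3.986×10¹⁴ × (1.194×10⁻⁷ − 8.300×10⁻⁸) = 1.451×10⁷ m²/s².
v = 3809 m/s.

v ≈ 3809 m/s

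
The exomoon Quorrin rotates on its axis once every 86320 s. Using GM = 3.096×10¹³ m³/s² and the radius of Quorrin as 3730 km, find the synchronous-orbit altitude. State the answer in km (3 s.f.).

A synchronous orbit has period T, so by Kepler's third law a = (μT²/4π²)^(1/3).
μT²/4π² = 3.096×10¹³ × (8.632×10⁴)² / 39.48 = 5.843×10²¹ m³.
a = 1.801×10⁷ m = 18012 km.
Altitude h = a − R = 18012 − 3730 = 14282 km.

h_sync ≈ 14300 km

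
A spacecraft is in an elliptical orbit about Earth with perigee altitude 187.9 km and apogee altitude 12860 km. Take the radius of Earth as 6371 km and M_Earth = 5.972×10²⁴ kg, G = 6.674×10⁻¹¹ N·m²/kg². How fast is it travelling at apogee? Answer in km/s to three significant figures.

v ≈ 3.25 km/s

μ = GM = 6.674×10⁻¹¹ × 5.972×10²⁴ = 3.986×10¹⁴ m³/s².
r_p = 6371 + 187.9 = 6558.9 km = 6.5589×10⁶ m.
r_a = 6371 + 12860 = 19231 km = 1.9231×10⁷ m.
Semi-major axis a = (r_p + r_a)/2 = 12895 km = 1.289×10⁷ m.
Vis-viva: v² = μ(2/r − 1/a) = 3.986×10¹⁴ × (1.040×10⁻⁷ − 7.755×10⁻⁸) = 1.054×10⁷ m²/s².
v = 3247 m/s = 3.247 km/s.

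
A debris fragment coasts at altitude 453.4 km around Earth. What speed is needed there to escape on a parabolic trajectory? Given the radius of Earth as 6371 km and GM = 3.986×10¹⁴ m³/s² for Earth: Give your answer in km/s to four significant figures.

r = 6371 + 453.4 = 6824.4 km = 6.8244×10⁶ m.
Escape speed v_esc = √(2μ/r) = √(2 × 3.986×10¹⁴ / 6.824×10⁶) = √(1.168×10⁸) = 10810 m/s.
= 10.81 km/s.

v_esc ≈ 10.81 km/s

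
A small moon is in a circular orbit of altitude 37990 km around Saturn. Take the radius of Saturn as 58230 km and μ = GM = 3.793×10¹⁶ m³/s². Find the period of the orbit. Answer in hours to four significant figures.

T ≈ 8.458 hours

r = 58230 + 37990 = 96220 km = 9.6220×10⁷ m.
Kepler's third law: T = 2π√(r³/μ) = 2π√((9.622×10⁷)³ / 3.793×10¹⁶).
r³/μ = 2.349×10⁷ s², so T = 2π × 4.846×10³ = 3.045×10⁴ s.
Converting: 3.045×10⁴ s ÷ 3600 = 8.458 hours.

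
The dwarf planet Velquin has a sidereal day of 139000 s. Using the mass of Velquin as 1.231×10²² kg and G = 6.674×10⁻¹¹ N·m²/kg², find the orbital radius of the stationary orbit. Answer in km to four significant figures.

μ = GM = 6.674×10⁻¹¹ × 1.231×10²² = 8.216×10¹¹ m³/s².
A synchronous orbit has period T, so by Kepler's third law a = (μT²/4π²)^(1/3).
μT²/4π² = 8.216×10¹¹ × (1.390×10⁵)² / 39.48 = 4.021×10²⁰ m³.
a = 7.381×10⁶ m = 7380.8 km.

r_sync ≈ 7381 km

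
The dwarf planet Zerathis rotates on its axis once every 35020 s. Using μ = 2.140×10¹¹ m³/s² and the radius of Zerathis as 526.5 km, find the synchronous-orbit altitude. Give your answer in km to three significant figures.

h_sync ≈ 1350 km

A synchronous orbit has period T, so by Kepler's third law a = (μT²/4π²)^(1/3).
μT²/4π² = 2.140×10¹¹ × (3.502×10⁴)² / 39.48 = 6.648×10¹⁸ m³.
a = 1.880×10⁶ m = 1880.3 km.
Altitude h = a − R = 1880.3 − 526.5 = 1353.8 km.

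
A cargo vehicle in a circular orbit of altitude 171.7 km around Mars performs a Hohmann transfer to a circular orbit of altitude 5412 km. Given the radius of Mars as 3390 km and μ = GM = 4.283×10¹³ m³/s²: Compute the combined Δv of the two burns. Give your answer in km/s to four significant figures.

Δv_total ≈ 1.202 km/s

r₁ = 3390 + 171.7 = 3561.7 km = 3.5617×10⁶ m.
r₂ = 3390 + 5412 = 8802.0 km = 8.8020×10⁶ m.
Transfer ellipse a_t = (r₁ + r₂)/2 = 6.182×10⁶ m.
At r₁: circular v_c1 = √(μ/r₁) = 3468 m/s; transfer-periapsis v_p = √[μ(2/r₁ − 1/a_t)] = 4138 m/s.
Δv₁ = v_p − v_c1 = 670.1 m/s.
At r₂: circular v_c2 = √(μ/r₂) = 2206 m/s; transfer-apoapsis v_a = √[μ(2/r₂ − 1/a_t)] = 1674 m/s.
Δv₂ = v_c2 − v_a = 531.5 m/s.
Total Δv = Δv₁ + Δv₂ = 1202 m/s = 1.202 km/s.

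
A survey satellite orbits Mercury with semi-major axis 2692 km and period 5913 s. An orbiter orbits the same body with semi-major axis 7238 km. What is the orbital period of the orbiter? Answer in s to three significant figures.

Kepler's third law: T² ∝ a³, so T₂ = T₁ (a₂/a₁)^(3/2).
a₂/a₁ = 2.689, (a₂/a₁)^(3/2) = 4.409.
T₂ = 5913 × 4.409 = 26070 s.

T₂ ≈ 26100 s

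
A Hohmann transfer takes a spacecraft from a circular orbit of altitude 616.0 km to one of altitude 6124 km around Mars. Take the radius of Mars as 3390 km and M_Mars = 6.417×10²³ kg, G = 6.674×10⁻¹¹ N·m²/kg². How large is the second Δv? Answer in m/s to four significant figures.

Δv ≈ 488.4 m/s

μ = GM = 6.674×10⁻¹¹ × 6.417×10²³ = 4.283×10¹³ m³/s².
r₁ = 3390 + 616.0 = 4006.0 km = 4.0060×10⁶ m.
r₂ = 3390 + 6124 = 9514.0 km = 9.5140×10⁶ m.
Transfer ellipse a_t = (r₁ + r₂)/2 = 6.760×10⁶ m.
At r₁: circular v_c1 = √(μ/r₁) = 3270 m/s; transfer-periapsis v_p = √[μ(2/r₁ − 1/a_t)] = 3879 m/s.
At r₂: circular v_c2 = √(μ/r₂) = 2122 m/s; transfer-apoapsis v_a = √[μ(2/r₂ − 1/a_t)] = 1633 m/s.
Δv₂ = v_c2 − v_a = 488.4 m/s.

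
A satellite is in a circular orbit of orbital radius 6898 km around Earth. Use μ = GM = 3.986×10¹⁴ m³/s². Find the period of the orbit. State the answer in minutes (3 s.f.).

T ≈ 95.0 minutes

r = 6898 km = 6.898×10⁶ m.
Kepler's third law: T = 2π√(r³/μ) = 2π√((6.898×10⁶)³ / 3.986×10¹⁴).
r³/μ = 8.234×10⁵ s², so T = 2π × 9.074×10² = 5.702×10³ s.
Converting: 5.702×10³ s ÷ 60.00 = 95.03 minutes.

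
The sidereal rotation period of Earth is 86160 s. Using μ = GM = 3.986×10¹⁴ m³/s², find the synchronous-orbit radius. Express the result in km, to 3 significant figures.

r_sync ≈ 42200 km

A synchronous orbit has period T, so by Kepler's third law a = (μT²/4π²)^(1/3).
μT²/4π² = 3.986×10¹⁴ × (8.616×10⁴)² / 39.48 = 7.495×10²² m³.
a = 4.216×10⁷ m = 42163 km.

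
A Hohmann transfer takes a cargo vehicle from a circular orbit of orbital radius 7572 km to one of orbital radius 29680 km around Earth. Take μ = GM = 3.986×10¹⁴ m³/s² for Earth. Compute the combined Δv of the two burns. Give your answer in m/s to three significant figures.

Δv_total ≈ 3230 m/s

r₁ = 7572 km = 7.572×10⁶ m.
r₂ = 29680 km = 2.968×10⁷ m.
Transfer ellipse a_t = (r₁ + r₂)/2 = 1.863×10⁷ m.
At r₁: circular v_c1 = √(μ/r₁) = 7255 m/s; transfer-perigee v_p = √[μ(2/r₁ − 1/a_t)] = 9159 m/s.
Δv₁ = v_p − v_c1 = 1903 m/s.
At r₂: circular v_c2 = √(μ/r₂) = 3665 m/s; transfer-apogee v_a = √[μ(2/r₂ − 1/a_t)] = 2337 m/s.
Δv₂ = v_c2 − v_a = 1328 m/s.
Total Δv = Δv₁ + Δv₂ = 3231 m/s.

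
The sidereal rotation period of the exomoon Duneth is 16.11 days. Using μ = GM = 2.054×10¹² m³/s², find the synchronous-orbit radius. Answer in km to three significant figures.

r_sync ≈ 46500 km

T = 16.11 days = 1.392×10⁶ s.
A synchronous orbit has period T, so by Kepler's third law a = (μT²/4π²)^(1/3).
μT²/4π² = 2.054×10¹² × (1.392×10⁶)² / 39.48 = 1.008×10²³ m³.
a = 4.654×10⁷ m = 46539 km.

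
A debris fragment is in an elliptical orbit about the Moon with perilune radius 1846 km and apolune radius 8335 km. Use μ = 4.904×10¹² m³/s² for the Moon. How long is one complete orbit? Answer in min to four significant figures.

Semi-major axis a = (r_p + r_a)/2 = (1846.0 + 8335.0)/2 = 5090.5 km = 5.090×10⁶ m.
By Kepler's third law T = 2π√(a³/μ) = 2π × 5.186×10³ = 3.259×10⁴ s.
= 543.1 min.

T ≈ 543.1 min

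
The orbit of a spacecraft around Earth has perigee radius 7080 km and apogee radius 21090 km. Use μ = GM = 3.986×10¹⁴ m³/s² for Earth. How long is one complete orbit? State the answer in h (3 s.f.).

T ≈ 4.62 h

Semi-major axis a = (r_p + r_a)/2 = (7080.0 + 21090)/2 = 14085 km = 1.408×10⁷ m.
By Kepler's third law T = 2π√(a³/μ) = 2π × 2.648×10³ = 1.664×10⁴ s.
= 4.621 h.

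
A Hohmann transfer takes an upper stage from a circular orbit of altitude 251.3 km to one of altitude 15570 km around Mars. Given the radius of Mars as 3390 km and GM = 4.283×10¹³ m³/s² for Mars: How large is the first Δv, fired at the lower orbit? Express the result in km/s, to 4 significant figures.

r₁ = 3390 + 251.3 = 3641.3 km = 3.6413×10⁶ m.
r₂ = 3390 + 15570 = 18960 km = 1.8960×10⁷ m.
Transfer ellipse a_t = (r₁ + r₂)/2 = 1.130×10⁷ m.
At r₁: circular v_c1 = √(μ/r₁) = 3430 m/s; transfer-periapsis v_p = √[μ(2/r₁ − 1/a_t)] = 4442 m/s.
Δv₁ = v_p − v_c1 = 1013 m/s.
= 1.013 km/s.

Δv ≈ 1.013 km/s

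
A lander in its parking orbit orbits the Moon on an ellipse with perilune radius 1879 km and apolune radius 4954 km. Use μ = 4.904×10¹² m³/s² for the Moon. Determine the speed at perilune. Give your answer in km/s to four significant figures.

v ≈ 1.945 km/s

Semi-major axis a = (r_p + r_a)/2 = 3416.5 km = 3.416×10⁶ m.
Vis-viva: v² = μ(2/r − 1/a) = 4.904×10¹² × (1.064×10⁻⁶ − 2.927×10⁻⁷) = 3.784×10⁶ m²/s².
v = 1945 m/s = 1.945 km/s.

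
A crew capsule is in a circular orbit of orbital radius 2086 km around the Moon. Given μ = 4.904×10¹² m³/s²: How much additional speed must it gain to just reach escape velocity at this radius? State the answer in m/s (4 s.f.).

Δv ≈ 635.1 m/s

r = 2086 km = 2.086×10⁶ m.
Circular speed v_c = √(μ/r) = 1533 m/s.
Escape speed v_esc = √(2μ/r) = √2 × v_c = 2168 m/s.
Δv = v_esc − v_c = 635.1 m/s.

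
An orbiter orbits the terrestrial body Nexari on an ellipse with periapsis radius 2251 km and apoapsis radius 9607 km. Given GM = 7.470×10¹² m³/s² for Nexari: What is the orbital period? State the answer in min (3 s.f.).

T ≈ 553 min

Semi-major axis a = (r_p + r_a)/2 = (2251.0 + 9607.0)/2 = 5929.0 km = 5.929×10⁶ m.
By Kepler's third law T = 2π√(a³/μ) = 2π × 5.282×10³ = 3.319×10⁴ s.
= 553.1 min.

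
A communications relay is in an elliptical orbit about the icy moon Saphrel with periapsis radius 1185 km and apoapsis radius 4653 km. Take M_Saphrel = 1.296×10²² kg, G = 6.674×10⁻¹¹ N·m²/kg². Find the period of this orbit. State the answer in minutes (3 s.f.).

T ≈ 562 minutes

μ = GM = 6.674×10⁻¹¹ × 1.296×10²² = 8.650×10¹¹ m³/s².
Semi-major axis a = (r_p + r_a)/2 = (1185.0 + 4653.0)/2 = 2919.0 km = 2.919×10⁶ m.
By Kepler's third law T = 2π√(a³/μ) = 2π × 5.362×10³ = 3.369×10⁴ s.
= 561.5 minutes.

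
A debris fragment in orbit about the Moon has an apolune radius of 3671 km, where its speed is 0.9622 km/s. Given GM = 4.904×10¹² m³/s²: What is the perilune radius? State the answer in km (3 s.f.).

r_a = 3.671×10⁶ m.
Specific energy ε = v²/2 − μ/r = -8.730×10⁵ J/kg, so a = −μ/(2ε) = 2.809×10⁶ m.
The apsides satisfy r_p + r_a = 2a, so the perilune radius is 2a − r_a = 1.947×10⁶ m = 1946.7 km.

perilune radius ≈ 1950 km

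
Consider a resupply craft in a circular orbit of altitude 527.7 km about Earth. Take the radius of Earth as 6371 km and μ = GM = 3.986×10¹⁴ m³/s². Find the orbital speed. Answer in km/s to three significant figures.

r = 6371 + 527.7 = 6898.7 km = 6.8987×10⁶ m.
For a circular orbit v = √(μ/r) = √(3.986×10¹⁴ / 6.899×10⁶) = √(5.778×10⁷) = 7601 m/s.
That is 7.601 km/s.

v ≈ 7.60 km/s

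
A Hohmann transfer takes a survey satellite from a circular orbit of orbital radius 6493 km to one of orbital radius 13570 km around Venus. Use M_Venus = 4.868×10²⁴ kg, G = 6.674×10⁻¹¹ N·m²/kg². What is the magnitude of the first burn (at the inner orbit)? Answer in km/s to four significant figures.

Δv ≈ 1.154 km/s

μ = GM = 6.674×10⁻¹¹ × 4.868×10²⁴ = 3.249×10¹⁴ m³/s².
r₁ = 6493 km = 6.493×10⁶ m.
r₂ = 13570 km = 1.357×10⁷ m.
Transfer ellipse a_t = (r₁ + r₂)/2 = 1.003×10⁷ m.
At r₁: circular v_c1 = √(μ/r₁) = 7074 m/s; transfer-periapsis v_p = √[μ(2/r₁ − 1/a_t)] = 8227 m/s.
Δv₁ = v_p − v_c1 = 1154 m/s.
= 1.154 km/s.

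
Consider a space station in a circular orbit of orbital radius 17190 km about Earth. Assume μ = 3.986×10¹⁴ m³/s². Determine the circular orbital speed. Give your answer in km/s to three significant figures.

r = 17190 km = 1.719×10⁷ m.
For a circular orbit v = √(μ/r) = √(3.986×10¹⁴ / 1.719×10⁷) = √(2.319×10⁷) = 4815 m/s.
That is 4.815 km/s.

v ≈ 4.82 km/s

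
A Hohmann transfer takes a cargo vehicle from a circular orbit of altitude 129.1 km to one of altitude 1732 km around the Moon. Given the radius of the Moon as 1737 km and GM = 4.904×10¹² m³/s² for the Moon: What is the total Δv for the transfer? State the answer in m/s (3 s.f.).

Δv_total ≈ 422 m/s

r₁ = 1737 + 129.1 = 1866.1 km = 1.8661×10⁶ m.
r₂ = 1737 + 1732 = 3469.0 km = 3.4690×10⁶ m.
Transfer ellipse a_t = (r₁ + r₂)/2 = 2.668×10⁶ m.
At r₁: circular v_c1 = √(μ/r₁) = 1621 m/s; transfer-perilune v_p = √[μ(2/r₁ − 1/a_t)] = 1849 m/s.
Δv₁ = v_p − v_c1 = 227.6 m/s.
At r₂: circular v_c2 = √(μ/r₂) = 1189 m/s; transfer-apolune v_a = √[μ(2/r₂ − 1/a_t)] = 994.5 m/s.
Δv₂ = v_c2 − v_a = 194.5 m/s.
Total Δv = Δv₁ + Δv₂ = 422.1 m/s.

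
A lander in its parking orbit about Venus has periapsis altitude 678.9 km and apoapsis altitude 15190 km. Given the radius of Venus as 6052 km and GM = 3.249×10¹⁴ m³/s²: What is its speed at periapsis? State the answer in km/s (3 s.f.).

r_p = 6052 + 678.9 = 6730.9 km = 6.7309×10⁶ m.
r_a = 6052 + 15190 = 21242 km = 2.1242×10⁷ m.
Semi-major axis a = (r_p + r_a)/2 = 13986 km = 1.399×10⁷ m.
Vis-viva: v² = μ(2/r − 1/a) = 3.249×10¹⁴ × (2.971×10⁻⁷ − 7.150×10⁻⁸) = 7.331×10⁷ m²/s².
v = 8562 m/s = 8.562 km/s.

v ≈ 8.56 km/s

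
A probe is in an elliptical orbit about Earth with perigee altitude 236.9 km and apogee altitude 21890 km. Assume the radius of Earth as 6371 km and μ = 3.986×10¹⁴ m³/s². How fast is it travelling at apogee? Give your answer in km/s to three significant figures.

r_p = 6371 + 236.9 = 6607.9 km = 6.6079×10⁶ m.
r_a = 6371 + 21890 = 28261 km = 2.8261×10⁷ m.
Semi-major axis a = (r_p + r_a)/2 = 17434 km = 1.743×10⁷ m.
Vis-viva: v² = μ(2/r − 1/a) = 3.986×10¹⁴ × (7.077×10⁻⁸ − 5.736×10⁻⁸) = 5.346×10⁶ m²/s².
v = 2312 m/s = 2.312 km/s.

v ≈ 2.31 km/s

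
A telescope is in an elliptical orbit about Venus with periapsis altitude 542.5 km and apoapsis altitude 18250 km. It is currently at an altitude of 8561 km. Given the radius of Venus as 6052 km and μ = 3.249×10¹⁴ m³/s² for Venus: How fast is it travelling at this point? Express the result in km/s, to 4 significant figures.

r_p = 6052 + 542.5 = 6594.5 km = 6.5945×10⁶ m.
r_a = 6052 + 18250 = 24302 km = 2.4302×10⁷ m.
r = 6052 + 8561 = 14613 km = 1.461×10⁷ m.
Semi-major axis a = (r_p + r_a)/2 = 15448 km = 1.545×10⁷ m.
Vis-viva: v² = μ(2/r − 1/a) = 3.249×10¹⁴ × (1.369×10⁻⁷ − 6.473×10⁻⁸) = 2.344×10⁷ m²/s².
v = 4841 m/s = 4.841 km/s.

v ≈ 4.841 km/s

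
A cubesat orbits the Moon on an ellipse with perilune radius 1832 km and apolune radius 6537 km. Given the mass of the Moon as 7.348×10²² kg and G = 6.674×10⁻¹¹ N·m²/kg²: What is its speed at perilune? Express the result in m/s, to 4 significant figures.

v ≈ 2045 m/s

μ = GM = 6.674×10⁻¹¹ × 7.348×10²² = 4.904×10¹² m³/s².
Semi-major axis a = (r_p + r_a)/2 = 4184.5 km = 4.184×10⁶ m.
Vis-viva: v² = μ(2/r − 1/a) = 4.904×10¹² × (1.092×10⁻⁶ − 2.390×10⁻⁷) = 4.182×10⁶ m²/s².
v = 2045 m/s.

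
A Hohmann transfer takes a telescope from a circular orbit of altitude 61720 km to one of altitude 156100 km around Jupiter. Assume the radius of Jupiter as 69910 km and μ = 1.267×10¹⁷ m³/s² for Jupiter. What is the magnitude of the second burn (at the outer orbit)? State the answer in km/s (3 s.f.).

r₁ = 69910 + 61720 = 131630 km = 1.3163×10⁸ m.
r₂ = 69910 + 156100 = 226010 km = 2.2601×10⁸ m.
Transfer ellipse a_t = (r₁ + r₂)/2 = 1.788×10⁸ m.
At r₁: circular v_c1 = √(μ/r₁) = 31020 m/s; transfer-perijove v_p = √[μ(2/r₁ − 1/a_t)] = 34880 m/s.
At r₂: circular v_c2 = √(μ/r₂) = 23680 m/s; transfer-apojove v_a = √[μ(2/r₂ − 1/a_t)] = 20310 m/s.
Δv₂ = v_c2 − v_a = 3363 m/s.
= 3.363 km/s.

Δv ≈ 3.36 km/s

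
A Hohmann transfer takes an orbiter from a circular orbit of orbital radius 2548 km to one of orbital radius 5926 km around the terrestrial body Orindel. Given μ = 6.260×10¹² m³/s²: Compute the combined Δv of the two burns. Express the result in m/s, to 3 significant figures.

Δv_total ≈ 517 m/s

r₁ = 2548 km = 2.548×10⁶ m.
r₂ = 5926 km = 5.926×10⁶ m.
Transfer ellipse a_t = (r₁ + r₂)/2 = 4.237×10⁶ m.
At r₁: circular v_c1 = √(μ/r₁) = 1567 m/s; transfer-periapsis v_p = √[μ(2/r₁ − 1/a_t)] = 1854 m/s.
Δv₁ = v_p − v_c1 = 286.3 m/s.
At r₂: circular v_c2 = √(μ/r₂) = 1028 m/s; transfer-apoapsis v_a = √[μ(2/r₂ − 1/a_t)] = 797.0 m/s.
Δv₂ = v_c2 − v_a = 230.8 m/s.
Total Δv = Δv₁ + Δv₂ = 517.0 m/s.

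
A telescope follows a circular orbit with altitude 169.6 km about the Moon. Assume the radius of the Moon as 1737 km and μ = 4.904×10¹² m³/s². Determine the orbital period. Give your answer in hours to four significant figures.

T ≈ 2.075 hours

r = 1737 + 169.6 = 1906.6 km = 1.9066×10⁶ m.
Kepler's third law: T = 2π√(r³/μ) = 2π√((1.907×10⁶)³ / 4.904×10¹²).
r³/μ = 1.413×10⁶ s², so T = 2π × 1.189×10³ = 7.470×10³ s.
Converting: 7.470×10³ s ÷ 3600 = 2.075 hours.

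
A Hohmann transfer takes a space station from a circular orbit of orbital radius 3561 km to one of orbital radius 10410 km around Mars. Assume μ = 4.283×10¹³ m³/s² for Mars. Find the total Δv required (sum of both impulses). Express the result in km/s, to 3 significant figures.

r₁ = 3561 km = 3.561×10⁶ m.
r₂ = 10410 km = 1.041×10⁷ m.
Transfer ellipse a_t = (r₁ + r₂)/2 = 6.986×10⁶ m.
At r₁: circular v_c1 = √(μ/r₁) = 3468 m/s; transfer-periapsis v_p = √[μ(2/r₁ − 1/a_t)] = 4234 m/s.
Δv₁ = v_p − v_c1 = 765.6 m/s.
At r₂: circular v_c2 = √(μ/r₂) = 2028 m/s; transfer-apoapsis v_a = √[μ(2/r₂ − 1/a_t)] = 1448 m/s.
Δv₂ = v_c2 − v_a = 580.2 m/s.
Total Δv = Δv₁ + Δv₂ = 1346 m/s = 1.346 km/s.

Δv_total ≈ 1.35 km/s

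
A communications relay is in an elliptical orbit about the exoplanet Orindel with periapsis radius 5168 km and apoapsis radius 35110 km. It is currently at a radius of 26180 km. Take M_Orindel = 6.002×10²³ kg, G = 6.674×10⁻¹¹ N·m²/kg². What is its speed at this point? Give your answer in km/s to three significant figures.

μ = GM = 6.674×10⁻¹¹ × 6.002×10²³ = 4.006×10¹³ m³/s².
Semi-major axis a = (r_p + r_a)/2 = 20139 km = 2.014×10⁷ m.
Vis-viva: v² = μ(2/r − 1/a) = 4.006×10¹³ × (7.639×10⁻⁸ − 4.965×10⁻⁸) = 1.071×10⁶ m²/s².
v = 1035 m/s = 1.035 km/s.

v ≈ 1.03 km/s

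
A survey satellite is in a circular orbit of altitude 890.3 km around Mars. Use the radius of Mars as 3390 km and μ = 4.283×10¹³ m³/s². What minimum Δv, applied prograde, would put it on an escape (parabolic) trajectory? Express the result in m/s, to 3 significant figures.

r = 3390 + 890.3 = 4280.3 km = 4.2803×10⁶ m.
Circular speed v_c = √(μ/r) = 3163 m/s.
Escape speed v_esc = √(2μ/r) = √2 × v_c = 4474 m/s.
Δv = v_esc − v_c = 1310 m/s.

Δv ≈ 1310 m/s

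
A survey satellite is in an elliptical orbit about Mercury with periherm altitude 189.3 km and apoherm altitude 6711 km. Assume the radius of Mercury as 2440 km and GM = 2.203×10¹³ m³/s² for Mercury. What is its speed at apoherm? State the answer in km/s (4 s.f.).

v ≈ 1.037 km/s

r_p = 2440 + 189.3 = 2629.3 km = 2.6293×10⁶ m.
r_a = 2440 + 6711 = 9151.0 km = 9.1510×10⁶ m.
Semi-major axis a = (r_p + r_a)/2 = 5890.1 km = 5.890×10⁶ m.
Vis-viva: v² = μ(2/r − 1/a) = 2.203×10¹³ × (2.186×10⁻⁷ − 1.698×10⁻⁷) = 1.075×10⁶ m²/s².
v = 1037 m/s = 1.037 km/s.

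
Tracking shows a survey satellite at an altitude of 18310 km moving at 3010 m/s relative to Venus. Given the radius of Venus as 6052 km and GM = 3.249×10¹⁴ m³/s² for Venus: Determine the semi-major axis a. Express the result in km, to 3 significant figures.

a ≈ 18400 km

r = 6052 + 18310 = 24362 km = 2.436×10⁷ m.
Specific orbital energy ε = v²/2 − μ/r = (3010)²/2 − 3.249×10¹⁴/2.436×10⁷ = -8.806×10⁶ J/kg.
Since ε = −μ/(2a), a = −μ/(2ε) = 1.845×10⁷ m = 18447 km.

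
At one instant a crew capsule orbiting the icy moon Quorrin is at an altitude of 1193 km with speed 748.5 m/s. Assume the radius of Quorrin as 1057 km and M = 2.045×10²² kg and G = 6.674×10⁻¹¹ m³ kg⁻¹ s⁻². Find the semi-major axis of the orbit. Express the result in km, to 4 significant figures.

a ≈ 2090 km

μ = GM = 6.674×10⁻¹¹ × 2.045×10²² = 1.365×10¹² m³/s².
r = 1057 + 1193 = 2250.0 km = 2.250×10⁶ m.
Vis-viva rearranged: 1/a = 2/r − v²/μ = 8.889×10⁻⁷ − 4.105×10⁻⁷ = 4.784×10⁻⁷ m⁻¹.
a = 2.090×10⁶ m = 2090.3 km.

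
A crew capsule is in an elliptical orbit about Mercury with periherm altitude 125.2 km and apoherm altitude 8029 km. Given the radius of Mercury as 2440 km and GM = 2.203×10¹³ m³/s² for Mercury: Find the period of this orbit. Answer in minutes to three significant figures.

r_p = 2440 + 125.2 = 2565.2 km = 2.5652×10⁶ m.
r_a = 2440 + 8029 = 10469 km = 1.0469×10⁷ m.
Semi-major axis a = (r_p + r_a)/2 = (2565.2 + 10469)/2 = 6517.1 km = 6.517×10⁶ m.
By Kepler's third law T = 2π√(a³/μ) = 2π × 3.545×10³ = 2.227×10⁴ s.
= 371.2 minutes.

T ≈ 371 minutes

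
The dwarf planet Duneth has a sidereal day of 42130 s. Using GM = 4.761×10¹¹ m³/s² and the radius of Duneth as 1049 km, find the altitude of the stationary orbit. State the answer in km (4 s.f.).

A synchronous orbit has period T, so by Kepler's third law a = (μT²/4π²)^(1/3).
μT²/4π² = 4.761×10¹¹ × (4.213×10⁴)² / 39.48 = 2.141×10¹⁹ m³.
a = 2.777×10⁶ m = 2776.6 km.
Altitude h = a − R = 2776.6 − 1049 = 1727.6 km.

h_sync ≈ 1728 km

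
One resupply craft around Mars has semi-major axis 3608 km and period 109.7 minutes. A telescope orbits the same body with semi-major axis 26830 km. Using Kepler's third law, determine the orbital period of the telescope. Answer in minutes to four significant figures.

T₂ ≈ 2225 minutes

Kepler's third law: T² ∝ a³, so T₂ = T₁ (a₂/a₁)^(3/2).
a₂/a₁ = 7.436, (a₂/a₁)^(3/2) = 20.28.
T₂ = 109.7 × 20.28 = 2225 minutes.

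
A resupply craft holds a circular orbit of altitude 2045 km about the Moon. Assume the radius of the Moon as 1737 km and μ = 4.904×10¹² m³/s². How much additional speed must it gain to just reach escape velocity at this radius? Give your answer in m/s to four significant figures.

Δv ≈ 471.7 m/s

r = 1737 + 2045 = 3782.0 km = 3.7820×10⁶ m.
Circular speed v_c = √(μ/r) = 1139 m/s.
Escape speed v_esc = √(2μ/r) = √2 × v_c = 1610 m/s.
Δv = v_esc − v_c = 471.7 m/s.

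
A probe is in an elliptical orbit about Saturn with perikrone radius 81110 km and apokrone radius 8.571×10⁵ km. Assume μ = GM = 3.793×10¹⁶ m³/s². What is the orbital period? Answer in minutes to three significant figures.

Semi-major axis a = (r_p + r_a)/2 = (81110 + 8.5710×10⁵)/2 = 4.6910×10⁵ km = 4.691×10⁸ m.
By Kepler's third law T = 2π√(a³/μ) = 2π × 5.217×10⁴ = 3.278×10⁵ s.
= 5463 minutes.

T ≈ 5460 minutes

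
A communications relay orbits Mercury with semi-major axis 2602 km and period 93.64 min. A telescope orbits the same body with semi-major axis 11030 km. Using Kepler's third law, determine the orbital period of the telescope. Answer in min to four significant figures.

T₂ ≈ 817.3 min

Kepler's third law: T² ∝ a³, so T₂ = T₁ (a₂/a₁)^(3/2).
a₂/a₁ = 4.239, (a₂/a₁)^(3/2) = 8.728.
T₂ = 93.64 × 8.728 = 817.3 min.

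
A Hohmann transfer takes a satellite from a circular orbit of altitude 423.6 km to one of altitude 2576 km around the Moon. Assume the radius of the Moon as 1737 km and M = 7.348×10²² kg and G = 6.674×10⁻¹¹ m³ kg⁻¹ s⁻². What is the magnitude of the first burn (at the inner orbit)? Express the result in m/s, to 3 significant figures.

μ = GM = 6.674×10⁻¹¹ × 7.348×10²² = 4.904×10¹² m³/s².
r₁ = 1737 + 423.6 = 2160.6 km = 2.1606×10⁶ m.
r₂ = 1737 + 2576 = 4313.0 km = 4.3130×10⁶ m.
Transfer ellipse a_t = (r₁ + r₂)/2 = 3.237×10⁶ m.
At r₁: circular v_c1 = √(μ/r₁) = 1507 m/s; transfer-perilune v_p = √[μ(2/r₁ − 1/a_t)] = 1739 m/s.
Δv₁ = v_p − v_c1 = 232.5 m/s.

Δv ≈ 233 m/s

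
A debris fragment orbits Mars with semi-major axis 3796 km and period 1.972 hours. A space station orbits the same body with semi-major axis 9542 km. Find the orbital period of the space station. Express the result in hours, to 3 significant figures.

Kepler's third law: T² ∝ a³, so T₂ = T₁ (a₂/a₁)^(3/2).
a₂/a₁ = 2.514, (a₂/a₁)^(3/2) = 3.985.
T₂ = 1.972 × 3.985 = 7.859 hours.

T₂ ≈ 7.86 hours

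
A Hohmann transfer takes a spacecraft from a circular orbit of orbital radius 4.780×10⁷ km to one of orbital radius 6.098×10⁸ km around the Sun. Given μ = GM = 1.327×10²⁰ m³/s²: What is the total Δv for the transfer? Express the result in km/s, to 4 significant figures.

Δv_total ≈ 28.19 km/s

r₁ = 4.780×10⁷ km = 4.780×10¹⁰ m.
r₂ = 6.098×10⁸ km = 6.098×10¹¹ m.
Transfer ellipse a_t = (r₁ + r₂)/2 = 3.288×10¹¹ m.
At r₁: circular v_c1 = √(μ/r₁) = 52690 m/s; transfer-perihelion v_p = √[μ(2/r₁ − 1/a_t)] = 71750 m/s.
Δv₁ = v_p − v_c1 = 19070 m/s.
At r₂: circular v_c2 = √(μ/r₂) = 14750 m/s; transfer-aphelion v_a = √[μ(2/r₂ − 1/a_t)] = 5625 m/s.
Δv₂ = v_c2 − v_a = 9127 m/s.
Total Δv = Δv₁ + Δv₂ = 28190 m/s = 28.19 km/s.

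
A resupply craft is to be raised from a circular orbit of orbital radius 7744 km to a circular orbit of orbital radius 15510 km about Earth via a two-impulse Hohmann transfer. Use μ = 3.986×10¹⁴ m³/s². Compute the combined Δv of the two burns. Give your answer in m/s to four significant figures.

r₁ = 7744 km = 7.744×10⁶ m.
r₂ = 15510 km = 1.551×10⁷ m.
Transfer ellipse a_t = (r₁ + r₂)/2 = 1.163×10⁷ m.
At r₁: circular v_c1 = √(μ/r₁) = 7174 m/s; transfer-perigee v_p = √[μ(2/r₁ − 1/a_t)] = 8286 m/s.
Δv₁ = v_p − v_c1 = 1112 m/s.
At r₂: circular v_c2 = √(μ/r₂) = 5069 m/s; transfer-apogee v_a = √[μ(2/r₂ − 1/a_t)] = 4137 m/s.
Δv₂ = v_c2 − v_a = 932.2 m/s.
Total Δv = Δv₁ + Δv₂ = 2044 m/s.

Δv_total ≈ 2044 m/s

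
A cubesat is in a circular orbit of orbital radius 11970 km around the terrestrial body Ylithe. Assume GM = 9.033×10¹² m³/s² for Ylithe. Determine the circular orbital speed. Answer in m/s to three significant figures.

r = 11970 km = 1.197×10⁷ m.
For a circular orbit v = √(μ/r) = √(9.033×10¹² / 1.197×10⁷) = √(7.546×10⁵) = 868.7 m/s.

v ≈ 869 m/s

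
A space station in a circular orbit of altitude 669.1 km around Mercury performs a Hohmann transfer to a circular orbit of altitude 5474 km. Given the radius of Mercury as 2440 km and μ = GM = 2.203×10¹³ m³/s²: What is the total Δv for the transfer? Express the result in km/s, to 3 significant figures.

r₁ = 2440 + 669.1 = 3109.1 km = 3.1091×10⁶ m.
r₂ = 2440 + 5474 = 7914.0 km = 7.9140×10⁶ m.
Transfer ellipse a_t = (r₁ + r₂)/2 = 5.512×10⁶ m.
At r₁: circular v_c1 = √(μ/r₁) = 2662 m/s; transfer-periherm v_p = √[μ(2/r₁ − 1/a_t)] = 3190 m/s.
Δv₁ = v_p − v_c1 = 527.8 m/s.
At r₂: circular v_c2 = √(μ/r₂) = 1668 m/s; transfer-apoherm v_a = √[μ(2/r₂ − 1/a_t)] = 1253 m/s.
Δv₂ = v_c2 − v_a = 415.3 m/s.
Total Δv = Δv₁ + Δv₂ = 943.1 m/s = 0.9431 km/s.

Δv_total ≈ 0.943 km/s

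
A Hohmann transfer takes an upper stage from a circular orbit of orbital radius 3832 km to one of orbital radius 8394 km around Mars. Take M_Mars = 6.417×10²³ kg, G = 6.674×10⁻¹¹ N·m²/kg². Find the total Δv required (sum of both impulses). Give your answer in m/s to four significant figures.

Δv_total ≈ 1045 m/s

μ = GM = 6.674×10⁻¹¹ × 6.417×10²³ = 4.283×10¹³ m³/s².
r₁ = 3832 km = 3.832×10⁶ m.
r₂ = 8394 km = 8.394×10⁶ m.
Transfer ellipse a_t = (r₁ + r₂)/2 = 6.113×10⁶ m.
At r₁: circular v_c1 = √(μ/r₁) = 3343 m/s; transfer-periapsis v_p = √[μ(2/r₁ − 1/a_t)] = 3917 m/s.
Δv₁ = v_p − v_c1 = 574.4 m/s.
At r₂: circular v_c2 = √(μ/r₂) = 2259 m/s; transfer-apoapsis v_a = √[μ(2/r₂ − 1/a_t)] = 1788 m/s.
Δv₂ = v_c2 − v_a = 470.4 m/s.
Total Δv = Δv₁ + Δv₂ = 1045 m/s.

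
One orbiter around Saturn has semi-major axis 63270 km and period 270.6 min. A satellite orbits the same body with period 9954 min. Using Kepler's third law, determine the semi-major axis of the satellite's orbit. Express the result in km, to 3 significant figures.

a₂ ≈ 7.00×10⁵ km

Kepler's third law: a³ ∝ T², so a₂ = a₁ (T₂/T₁)^(2/3).
T₂/T₁ = 36.78, (T₂/T₁)^(2/3) = 11.06.
a₂ = 63270 × 11.06 = 6.998×10⁵ km.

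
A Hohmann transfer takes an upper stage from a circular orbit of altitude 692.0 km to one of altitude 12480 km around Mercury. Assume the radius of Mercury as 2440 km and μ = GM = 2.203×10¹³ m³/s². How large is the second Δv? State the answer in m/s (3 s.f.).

Δv ≈ 499 m/s

r₁ = 2440 + 692.0 = 3132.0 km = 3.1320×10⁶ m.
r₂ = 2440 + 12480 = 14920 km = 1.4920×10⁷ m.
Transfer ellipse a_t = (r₁ + r₂)/2 = 9.026×10⁶ m.
At r₁: circular v_c1 = √(μ/r₁) = 2652 m/s; transfer-periherm v_p = √[μ(2/r₁ − 1/a_t)] = 3410 m/s.
At r₂: circular v_c2 = √(μ/r₂) = 1215 m/s; transfer-apoherm v_a = √[μ(2/r₂ − 1/a_t)] = 715.8 m/s.
Δv₂ = v_c2 − v_a = 499.3 m/s.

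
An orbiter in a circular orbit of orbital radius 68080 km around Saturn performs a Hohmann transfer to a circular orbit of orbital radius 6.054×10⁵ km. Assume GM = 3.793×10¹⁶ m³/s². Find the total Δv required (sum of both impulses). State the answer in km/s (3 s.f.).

Δv_total ≈ 12.4 km/s

r₁ = 68080 km = 6.808×10⁷ m.
r₂ = 6.054×10⁵ km = 6.054×10⁸ m.
Transfer ellipse a_t = (r₁ + r₂)/2 = 3.367×10⁸ m.
At r₁: circular v_c1 = √(μ/r₁) = 23600 m/s; transfer-perikrone v_p = √[μ(2/r₁ − 1/a_t)] = 31650 m/s.
Δv₁ = v_p − v_c1 = 8045 m/s.
At r₂: circular v_c2 = √(μ/r₂) = 7915 m/s; transfer-apokrone v_a = √[μ(2/r₂ − 1/a_t)] = 3559 m/s.
Δv₂ = v_c2 − v_a = 4356 m/s.
Total Δv = Δv₁ + Δv₂ = 12400 m/s = 12.40 km/s.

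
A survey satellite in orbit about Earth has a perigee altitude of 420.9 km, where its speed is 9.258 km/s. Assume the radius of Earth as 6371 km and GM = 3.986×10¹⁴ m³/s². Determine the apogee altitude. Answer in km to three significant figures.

apogee altitude ≈ 12000 km

r_p = 6371 + 420.9 = 6791.9 km = 6.792×10⁶ m.
Specific energy ε = v²/2 − μ/r = -1.583×10⁷ J/kg, so a = −μ/(2ε) = 1.259×10⁷ m.
The apsides satisfy r_p + r_a = 2a, so the apogee radius is 2a − r_p = 1.838×10⁷ m = 18385 km.
Apogee altitude = 18385 − 6371 = 12014 km.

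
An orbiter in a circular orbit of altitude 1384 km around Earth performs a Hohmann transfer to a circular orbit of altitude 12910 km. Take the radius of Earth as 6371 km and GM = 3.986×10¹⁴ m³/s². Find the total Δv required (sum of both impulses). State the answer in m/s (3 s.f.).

r₁ = 6371 + 1384 = 7755.0 km = 7.7550×10⁶ m.
r₂ = 6371 + 12910 = 19281 km = 1.9281×10⁷ m.
Transfer ellipse a_t = (r₁ + r₂)/2 = 1.352×10⁷ m.
At r₁: circular v_c1 = √(μ/r₁) = 7169 m/s; transfer-perigee v_p = √[μ(2/r₁ − 1/a_t)] = 8562 m/s.
Δv₁ = v_p − v_c1 = 1393 m/s.
At r₂: circular v_c2 = √(μ/r₂) = 4547 m/s; transfer-apogee v_a = √[μ(2/r₂ − 1/a_t)] = 3444 m/s.
Δv₂ = v_c2 − v_a = 1103 m/s.
Total Δv = Δv₁ + Δv₂ = 2496 m/s.

Δv_total ≈ 2500 m/s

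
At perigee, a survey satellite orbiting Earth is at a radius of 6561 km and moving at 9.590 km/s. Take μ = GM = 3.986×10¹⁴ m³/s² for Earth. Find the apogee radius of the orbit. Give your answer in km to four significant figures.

r_p = 6.561×10⁶ m.
Specific energy ε = v²/2 − μ/r = -1.477×10⁷ J/kg, so a = −μ/(2ε) = 1.349×10⁷ m.
The apsides satisfy r_p + r_a = 2a, so the apogee radius is 2a − r_p = 2.043×10⁷ m = 20428 km.

apogee radius ≈ 20430 km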